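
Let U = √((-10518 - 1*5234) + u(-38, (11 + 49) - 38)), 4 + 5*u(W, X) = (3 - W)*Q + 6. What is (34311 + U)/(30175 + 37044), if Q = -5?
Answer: 34311/67219 + I*√394815/336095 ≈ 0.51044 + 0.0018695*I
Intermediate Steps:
u(W, X) = -13/5 + W (u(W, X) = -⅘ + ((3 - W)*(-5) + 6)/5 = -⅘ + ((-15 + 5*W) + 6)/5 = -⅘ + (-9 + 5*W)/5 = -⅘ + (-9/5 + W) = -13/5 + W)
U = I*√394815/5 (U = √((-10518 - 1*5234) + (-13/5 - 38)) = √((-10518 - 5234) - 203/5) = √(-15752 - 203/5) = √(-78963/5) = I*√394815/5 ≈ 125.67*I)
(34311 + U)/(30175 + 37044) = (34311 + I*√394815/5)/(30175 + 37044) = (34311 + I*√394815/5)/67219 = (34311 + I*√394815/5)*(1/67219) = 34311/67219 + I*√394815/336095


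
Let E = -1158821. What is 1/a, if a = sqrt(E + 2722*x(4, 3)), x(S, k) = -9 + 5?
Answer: -I*sqrt(1169709)/1169709 ≈ -0.00092462*I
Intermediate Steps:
x(S, k) = -4
a = I*sqrt(1169709) (a = sqrt(-1158821 + 2722*(-4)) = sqrt(-1158821 - 10888) = sqrt(-1169709) = I*sqrt(1169709) ≈ 1081.5*I)
1/a = 1/(I*sqrt(1169709)) = -I*sqrt(1169709)/1169709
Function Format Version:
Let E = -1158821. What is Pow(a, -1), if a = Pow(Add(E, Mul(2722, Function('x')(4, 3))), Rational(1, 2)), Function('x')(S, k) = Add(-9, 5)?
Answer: Mul(Rational(-1, 1169709), I, Pow(1169709, Rational(1, 2))) ≈ Mul(-0.00092462, I)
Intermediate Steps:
Function('x')(S, k) = -4
a = Mul(I, Pow(1169709, Rational(1, 2))) (a = Pow(Add(-1158821, Mul(2722, -4)), Rational(1, 2)) = Pow(Add(-1158821, -10888), Rational(1, 2)) = Pow(-1169709, Rational(1, 2)) = Mul(I, Pow(1169709, Rational(1, 2))) ≈ Mul(1081.5, I))
Pow(a, -1) = Pow(Mul(I, Pow(1169709, Rational(1, 2))), -1) = Mul(Rational(-1, 1169709), I, Pow(1169709, Rational(1, 2)))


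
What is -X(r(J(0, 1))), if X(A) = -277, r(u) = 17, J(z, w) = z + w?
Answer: 277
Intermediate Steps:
J(z, w) = w + z
-X(r(J(0, 1))) = -1*(-277) = 277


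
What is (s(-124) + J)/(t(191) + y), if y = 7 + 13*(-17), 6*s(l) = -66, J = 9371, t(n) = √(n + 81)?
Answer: -500760/11381 - 9360*√17/11381 ≈ -47.391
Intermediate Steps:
t(n) = √(81 + n)
s(l) = -11 (s(l) = (⅙)*(-66) = -11)
y = -214 (y = 7 - 221 = -214)
(s(-124) + J)/(t(191) + y) = (-11 + 9371)/(√(81 + 191) - 214) = 9360/(√272 - 214) = 9360/(4*√17 - 214) = 9360/(-214 + 4*√17)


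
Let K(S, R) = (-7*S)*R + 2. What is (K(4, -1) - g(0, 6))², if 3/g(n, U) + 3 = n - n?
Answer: 961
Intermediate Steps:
g(n, U) = -1 (g(n, U) = 3/(-3 + (n - n)) = 3/(-3 + 0) = 3/(-3) = 3*(-⅓) = -1)
K(S, R) = 2 - 7*R*S (K(S, R) = -7*R*S + 2 = 2 - 7*R*S)
(K(4, -1) - g(0, 6))² = ((2 - 7*(-1)*4) - 1*(-1))² = ((2 + 28) + 1)² = (30 + 1)² = 31² = 961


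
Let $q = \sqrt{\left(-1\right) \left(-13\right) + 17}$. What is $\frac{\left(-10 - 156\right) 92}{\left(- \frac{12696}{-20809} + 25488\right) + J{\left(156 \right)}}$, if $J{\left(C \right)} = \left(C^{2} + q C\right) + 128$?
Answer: $- \frac{10323014642317046}{33755280917172563} + \frac{32238361124931 \sqrt{30}}{33755280917172563} \approx -0.30059$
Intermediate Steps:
$q = \sqrt{30}$ ($q = \sqrt{13 + 17} = \sqrt{30} \approx 5.4772$)
$J{\left(C \right)} = 128 + C^{2} + C \sqrt{30}$ ($J{\left(C \right)} = \left(C^{2} + \sqrt{30} C\right) + 128 = \left(C^{2} + C \sqrt{30}\right) + 128 = 128 + C^{2} + C \sqrt{30}$)
$\frac{\left(-10 - 156\right) 92}{\left(- \frac{12696}{-20809} + 25488\right) + J{\left(156 \right)}} = \frac{\left(-10 - 156\right) 92}{\left(- \frac{12696}{-20809} + 25488\right) + \left(128 + 156^{2} + 156 \sqrt{30}\right)} = \frac{\left(-166\right) 92}{\left(\left(-12696\right) \left(- \frac{1}{20809}\right) + 25488\right) + \left(128 + 24336 + 156 \sqrt{30}\right)} = - \frac{15272}{\left(\frac{12696}{20809} + 25488\right) + \left(24464 + 156 \sqrt{30}\right)} = - \frac{15272}{\frac{530392488}{20809} + \left(24464 + 156 \sqrt{30}\right)} = - \frac{15272}{\frac{1039463864}{20809} + 156 \sqrt{30}}$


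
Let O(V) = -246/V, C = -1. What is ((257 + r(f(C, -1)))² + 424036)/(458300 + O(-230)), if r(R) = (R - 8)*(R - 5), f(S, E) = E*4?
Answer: 64085015/52704623 ≈ 1.2159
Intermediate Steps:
f(S, E) = 4*E
r(R) = (-8 + R)*(-5 + R)
((257 + r(f(C, -1)))² + 424036)/(458300 + O(-230)) = ((257 + (40 + (4*(-1))² - 52*(-1)))² + 424036)/(458300 - 246/(-230)) = ((257 + (40 + (-4)² - 13*(-4)))² + 424036)/(458300 - 246*(-1/230)) = ((257 + (40 + 16 + 52))² + 424036)/(458300 + 123/115) = ((257 + 108)² + 424036)/(52704623/115) = (365² + 424036)*(115/52704623) = (133225 + 424036)*(115/52704623) = 557261*(115/52704623) = 64085015/52704623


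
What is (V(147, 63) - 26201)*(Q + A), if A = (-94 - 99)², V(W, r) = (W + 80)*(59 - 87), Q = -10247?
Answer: -879104114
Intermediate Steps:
V(W, r) = -2240 - 28*W (V(W, r) = (80 + W)*(-28) = -2240 - 28*W)
A = 37249 (A = (-193)² = 37249)
(V(147, 63) - 26201)*(Q + A) = ((-2240 - 28*147) - 26201)*(-10247 + 37249) = ((-2240 - 4116) - 26201)*27002 = (-6356 - 26201)*27002 = -32557*27002 = -879104114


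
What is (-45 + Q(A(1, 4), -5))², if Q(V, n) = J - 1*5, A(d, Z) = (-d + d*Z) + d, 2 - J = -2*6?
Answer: 1296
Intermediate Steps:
J = 14 (J = 2 - (-2)*6 = 2 - 1*(-12) = 2 + 12 = 14)
A(d, Z) = Z*d (A(d, Z) = (-d + Z*d) + d = Z*d)
Q(V, n) = 9 (Q(V, n) = 14 - 1*5 = 14 - 5 = 9)
(-45 + Q(A(1, 4), -5))² = (-45 + 9)² = (-36)² = 1296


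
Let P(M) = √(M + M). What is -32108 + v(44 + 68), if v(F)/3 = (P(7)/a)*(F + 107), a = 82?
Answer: -32108 + 657*√14/82 ≈ -32078.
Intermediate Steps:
P(M) = √2*√M (P(M) = √(2*M) = √2*√M)
v(F) = 3*√14*(107 + F)/82 (v(F) = 3*(((√2*√7)/82)*(F + 107)) = 3*((√14*(1/82))*(107 + F)) = 3*((√14/82)*(107 + F)) = 3*(√14*(107 + F)/82) = 3*√14*(107 + F)/82)
-32108 + v(44 + 68) = -32108 + 3*√14*(107 + (44 + 68))/82 = -32108 + 3*√14*(107 + 112)/82 = -32108 + (3/82)*√14*219 = -32108 + 657*√14/82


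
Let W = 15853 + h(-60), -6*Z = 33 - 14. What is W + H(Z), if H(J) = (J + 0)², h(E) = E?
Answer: 568909/36 ≈ 15803.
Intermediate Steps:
Z = -19/6 (Z = -(33 - 14)/6 = -⅙*19 = -19/6 ≈ -3.1667)
H(J) = J²
W = 15793 (W = 15853 - 60 = 15793)
W + H(Z) = 15793 + (-19/6)² = 15793 + 361/36 = 568909/36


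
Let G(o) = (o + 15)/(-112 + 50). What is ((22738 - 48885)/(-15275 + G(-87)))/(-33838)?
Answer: -810557/16021920782 ≈ -5.0590e-5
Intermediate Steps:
G(o) = -15/62 - o/62 (G(o) = (15 + o)/(-62) = (15 + o)*(-1/62) = -15/62 - o/62)
((22738 - 48885)/(-15275 + G(-87)))/(-33838) = ((22738 - 48885)/(-15275 + (-15/62 - 1/62*(-87))))/(-33838) = -26147/(-15275 + (-15/62 + 87/62))*(-1/33838) = -26147/(-15275 + 36/31)*(-1/33838) = -26147/(-473489/31)*(-1/33838) = -26147*(-31/473489)*(-1/33838) = (810557/473489)*(-1/33838) = -810557/16021920782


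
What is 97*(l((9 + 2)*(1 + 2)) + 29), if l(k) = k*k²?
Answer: 3488702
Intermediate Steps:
l(k) = k³
97*(l((9 + 2)*(1 + 2)) + 29) = 97*(((9 + 2)*(1 + 2))³ + 29) = 97*((11*3)³ + 29) = 97*(33³ + 29) = 97*(35937 + 29) = 97*35966 = 3488702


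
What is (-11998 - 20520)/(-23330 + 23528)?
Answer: -16259/99 ≈ -164.23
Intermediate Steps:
(-11998 - 20520)/(-23330 + 23528) = -32518/198 = -32518*1/198 = -16259/99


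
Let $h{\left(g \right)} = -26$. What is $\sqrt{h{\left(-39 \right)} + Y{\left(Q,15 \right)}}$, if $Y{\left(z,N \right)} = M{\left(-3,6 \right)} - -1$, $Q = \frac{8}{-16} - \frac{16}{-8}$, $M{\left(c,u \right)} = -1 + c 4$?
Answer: $i \sqrt{38} \approx 6.1644 i$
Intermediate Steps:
$M{\left(c,u \right)} = -1 + 4 c$
$Q = \frac{3}{2}$ ($Q = 8 \left(- \frac{1}{16}\right) - -2 = - \frac{1}{2} + 2 = \frac{3}{2} \approx 1.5$)
$Y{\left(z,N \right)} = -12$ ($Y{\left(z,N \right)} = \left(-1 + 4 \left(-3\right)\right) - -1 = \left(-1 - 12\right) + 1 = -13 + 1 = -12$)
$\sqrt{h{\left(-39 \right)} + Y{\left(Q,15 \right)}} = \sqrt{-26 - 12} = \sqrt{-38} = i \sqrt{38}$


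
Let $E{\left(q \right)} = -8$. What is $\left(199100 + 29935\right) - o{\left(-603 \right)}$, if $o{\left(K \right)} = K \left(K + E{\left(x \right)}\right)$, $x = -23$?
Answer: $-139398$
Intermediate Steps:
$o{\left(K \right)} = K \left(-8 + K\right)$ ($o{\left(K \right)} = K \left(K - 8\right) = K \left(-8 + K\right)$)
$\left(199100 + 29935\right) - o{\left(-603 \right)} = \left(199100 + 29935\right) - - 603 \left(-8 - 603\right) = 229035 - \left(-603\right) \left(-611\right) = 229035 - 368433 = -139398$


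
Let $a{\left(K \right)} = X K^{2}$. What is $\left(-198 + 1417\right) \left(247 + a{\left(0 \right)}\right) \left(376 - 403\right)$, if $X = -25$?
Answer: $-8129511$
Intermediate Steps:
$a{\left(K \right)} = - 25 K^{2}$
$\left(-198 + 1417\right) \left(247 + a{\left(0 \right)}\right) \left(376 - 403\right) = \left(-198 + 1417\right) \left(247 - 25 \cdot 0^{2}\right) \left(376 - 403\right) = 1219 \left(247 - 0\right) \left(-27\right) = 1219 \left(247 + 0\right) \left(-27\right) = 1219 \cdot 247 \left(-27\right) = 1219 \left(-6669\right) = -8129511$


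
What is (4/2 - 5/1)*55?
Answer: -165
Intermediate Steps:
(4/2 - 5/1)*55 = (4*(½) - 5*1)*55 = (2 - 5)*55 = -3*55 = -165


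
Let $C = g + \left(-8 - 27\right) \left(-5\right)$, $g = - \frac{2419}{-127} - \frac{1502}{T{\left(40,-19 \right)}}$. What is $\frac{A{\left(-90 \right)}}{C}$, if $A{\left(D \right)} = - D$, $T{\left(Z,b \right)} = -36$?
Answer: $\frac{205740}{538969} \approx 0.38173$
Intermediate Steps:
$g = \frac{138919}{2286}$ ($g = - \frac{2419}{-127} - \frac{1502}{-36} = \left(-2419\right) \left(- \frac{1}{127}\right) - - \frac{751}{18} = \frac{2419}{127} + \frac{751}{18} = \frac{138919}{2286} \approx 60.769$)
$C = \frac{538969}{2286}$ ($C = \frac{138919}{2286} + \left(-8 - 27\right) \left(-5\right) = \frac{138919}{2286} - -175 = \frac{138919}{2286} + 175 = \frac{538969}{2286} \approx 235.77$)
$\frac{A{\left(-90 \right)}}{C} = \frac{\left(-1\right) \left(-90\right)}{\frac{538969}{2286}} = 90 \cdot \frac{2286}{538969} = \frac{205740}{538969}$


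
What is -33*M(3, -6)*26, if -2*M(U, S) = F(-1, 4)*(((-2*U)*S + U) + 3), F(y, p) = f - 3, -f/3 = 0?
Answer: -54054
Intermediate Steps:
f = 0 (f = -3*0 = 0)
F(y, p) = -3 (F(y, p) = 0 - 3 = -3)
M(U, S) = 9/2 + 3*U/2 - 3*S*U (M(U, S) = -(-3)*(((-2*U)*S + U) + 3)/2 = -(-3)*((-2*S*U + U) + 3)/2 = -(-3)*((U - 2*S*U) + 3)/2 = -(-3)*(3 + U - 2*S*U)/2 = -(-9 - 3*U + 6*S*U)/2 = 9/2 + 3*U/2 - 3*S*U)
-33*M(3, -6)*26 = -33*(9/2 + (3/2)*3 - 3*(-6)*3)*26 = -33*(9/2 + 9/2 + 54)*26 = -33*63*26 = -2079*26 = -54054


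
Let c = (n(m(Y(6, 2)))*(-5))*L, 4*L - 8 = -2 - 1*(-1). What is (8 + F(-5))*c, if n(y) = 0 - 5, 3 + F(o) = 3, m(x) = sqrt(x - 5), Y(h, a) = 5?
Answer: 350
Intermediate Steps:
m(x) = sqrt(-5 + x)
F(o) = 0 (F(o) = -3 + 3 = 0)
L = 7/4 (L = 2 + (-2 - 1*(-1))/4 = 2 + (-2 + 1)/4 = 2 + (1/4)*(-1) = 2 - 1/4 = 7/4 ≈ 1.7500)
n(y) = -5
c = 175/4 (c = -5*(-5)*(7/4) = 25*(7/4) = 175/4 ≈ 43.750)
(8 + F(-5))*c = (8 + 0)*(175/4) = 8*(175/4) = 350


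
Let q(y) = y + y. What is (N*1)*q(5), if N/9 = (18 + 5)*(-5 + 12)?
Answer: 14490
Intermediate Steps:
N = 1449 (N = 9*((18 + 5)*(-5 + 12)) = 9*(23*7) = 9*161 = 1449)
q(y) = 2*y
(N*1)*q(5) = (1449*1)*(2*5) = 1449*10 = 14490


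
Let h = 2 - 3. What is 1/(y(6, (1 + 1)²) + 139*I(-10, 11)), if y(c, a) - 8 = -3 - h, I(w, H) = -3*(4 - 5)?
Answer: 1/423 ≈ 0.0023641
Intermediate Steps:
h = -1
I(w, H) = 3 (I(w, H) = -3*(-1) = 3)
y(c, a) = 6 (y(c, a) = 8 + (-3 - 1*(-1)) = 8 + (-3 + 1) = 8 - 2 = 6)
1/(y(6, (1 + 1)²) + 139*I(-10, 11)) = 1/(6 + 139*3) = 1/(6 + 417) = 1/423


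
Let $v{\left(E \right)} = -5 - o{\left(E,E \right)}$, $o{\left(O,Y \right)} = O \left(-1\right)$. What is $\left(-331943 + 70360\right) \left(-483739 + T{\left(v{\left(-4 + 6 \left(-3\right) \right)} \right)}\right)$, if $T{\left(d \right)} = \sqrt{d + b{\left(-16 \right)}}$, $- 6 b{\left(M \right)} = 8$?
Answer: $126537898837 - \frac{261583 i \sqrt{255}}{3} \approx 1.2654 \cdot 10^{11} - 1.3924 \cdot 10^{6} i$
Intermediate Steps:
$o{\left(O,Y \right)} = - O$
$b{\left(M \right)} = - \frac{4}{3}$ ($b{\left(M \right)} = \left(- \frac{1}{6}\right) 8 = - \frac{4}{3}$)
$v{\left(E \right)} = -5 + E$ ($v{\left(E \right)} = -5 - - E = -5 + E$)
$T{\left(d \right)} = \sqrt{- \frac{4}{3} + d}$ ($T{\left(d \right)} = \sqrt{d - \frac{4}{3}} = \sqrt{- \frac{4}{3} + d}$)
$\left(-331943 + 70360\right) \left(-483739 + T{\left(v{\left(-4 + 6 \left(-3\right) \right)} \right)}\right) = \left(-331943 + 70360\right) \left(-483739 + \frac{\sqrt{-12 + 9 \left(-5 + \left(-4 + 6 \left(-3\right)\right)\right)}}{3}\right) = - 261583 \left(-483739 + \frac{\sqrt{-12 + 9 \left(-5 - 22\right)}}{3}\right) = - 261583 \left(-483739 + \frac{\sqrt{-12 + 9 \left(-27\right)}}{3}\right) = - 261583 \left(-483739 + \frac{\sqrt{-12 - 243}}{3}\right) = - 261583 \left(-483739 + \frac{\sqrt{-255}}{3}\right) = - 261583 \left(-483739 + \frac{i \sqrt{255}}{3}\right) = 126537898837 - \frac{261583 i \sqrt{255}}{3}$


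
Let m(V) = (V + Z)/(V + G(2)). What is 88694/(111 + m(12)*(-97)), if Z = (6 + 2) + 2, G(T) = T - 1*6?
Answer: -354776/623 ≈ -569.46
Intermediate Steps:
G(T) = -6 + T (G(T) = T - 6 = -6 + T)
Z = 10 (Z = 8 + 2 = 10)
m(V) = (10 + V)/(-4 + V) (m(V) = (V + 10)/(V + (-6 + 2)) = (10 + V)/(V - 4) = (10 + V)/(-4 + V))
88694/(111 + m(12)*(-97)) = 88694/(111 + ((10 + 12)/(-4 + 12))*(-97)) = 88694/(111 + (22/8)*(-97)) = 88694/(111 + ((⅛)*22)*(-97)) = 88694/(111 + (11/4)*(-97)) = 88694/(111 - 1067/4) = 88694/(-623/4) = 88694*(-4/623) = -354776/623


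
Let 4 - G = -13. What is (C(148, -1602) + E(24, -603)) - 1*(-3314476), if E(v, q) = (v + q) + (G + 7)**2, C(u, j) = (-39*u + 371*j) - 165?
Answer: 2714194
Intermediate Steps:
G = 17 (G = 4 - 1*(-13) = 4 + 13 = 17)
C(u, j) = -165 - 39*u + 371*j
E(v, q) = 576 + q + v (E(v, q) = (v + q) + (17 + 7)**2 = (q + v) + 24**2 = (q + v) + 576 = 576 + q + v)
(C(148, -1602) + E(24, -603)) - 1*(-3314476) = ((-165 - 39*148 + 371*(-1602)) + (576 - 603 + 24)) - 1*(-3314476) = ((-165 - 5772 - 594342) - 3) + 3314476 = (-600279 - 3) + 3314476 = -600282 + 3314476 = 2714194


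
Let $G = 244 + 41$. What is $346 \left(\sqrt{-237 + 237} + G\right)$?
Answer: $98610$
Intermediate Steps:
$G = 285$
$346 \left(\sqrt{-237 + 237} + G\right) = 346 \left(\sqrt{-237 + 237} + 285\right) = 346 \left(\sqrt{0} + 285\right) = 346 \left(0 + 285\right) = 346 \cdot 285 = 98610$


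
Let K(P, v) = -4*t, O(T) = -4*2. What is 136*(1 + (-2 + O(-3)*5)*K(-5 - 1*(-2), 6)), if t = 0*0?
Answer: 136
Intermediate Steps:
t = 0
O(T) = -8
K(P, v) = 0 (K(P, v) = -4*0 = 0)
136*(1 + (-2 + O(-3)*5)*K(-5 - 1*(-2), 6)) = 136*(1 + (-2 - 8*5)*0) = 136*(1 + (-2 - 40)*0) = 136*(1 - 42*0) = 136*(1 + 0) = 136*1 = 136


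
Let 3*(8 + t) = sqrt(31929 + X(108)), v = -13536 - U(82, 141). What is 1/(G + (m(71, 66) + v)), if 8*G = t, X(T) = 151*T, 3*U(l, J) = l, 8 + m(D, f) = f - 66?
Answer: -7817664/106103893459 - 24*sqrt(48237)/106103893459 ≈ -7.3729e-5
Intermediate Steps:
m(D, f) = -74 + f (m(D, f) = -8 + (f - 66) = -8 + (-66 + f) = -74 + f)
U(l, J) = l/3
v = -40690/3 (v = -13536 - 82/3 = -40690/3 ≈ -13563.)
t = -8 + sqrt(48237)/3 (t = -8 + sqrt(31929 + 151*108)/3 = -8 + sqrt(31929 + 16308)/3 = -8 + sqrt(48237)/3 ≈ 65.210)
G = -1 + sqrt(48237)/24 (G = (-8 + sqrt(48237)/3)/8 = -1 + sqrt(48237)/24 ≈ 8.1512)
1/(G + (m(71, 66) + v)) = 1/((-1 + sqrt(48237)/24) + ((-74 + 66) - 40690/3)) = 1/((-1 + sqrt(48237)/24) + (-8 - 40690/3)) = 1/((-1 + sqrt(48237)/24) - 40714/3) = 1/(-40717/3 + sqrt(48237)/24)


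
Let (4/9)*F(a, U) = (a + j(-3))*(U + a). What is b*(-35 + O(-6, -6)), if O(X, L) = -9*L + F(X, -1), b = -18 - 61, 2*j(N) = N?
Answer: -86663/8 ≈ -10833.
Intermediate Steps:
j(N) = N/2
b = -79
F(a, U) = 9*(-3/2 + a)*(U + a)/4 (F(a, U) = 9*((a + (½)*(-3))*(U + a))/4 = 9*((a - 3/2)*(U + a))/4 = 9*((-3/2 + a)*(U + a))/4 = 9*(-3/2 + a)*(U + a)/4)
O(X, L) = 27/8 - 9*L - 45*X/8 + 9*X²/4 (O(X, L) = -9*L + (-27/8*(-1) - 27*X/8 + 9*X²/4 + (9/4)*(-1)*X) = -9*L + (27/8 - 27*X/8 + 9*X²/4 - 9*X/4) = -9*L + (27/8 - 45*X/8 + 9*X²/4) = 27/8 - 9*L - 45*X/8 + 9*X²/4)
b*(-35 + O(-6, -6)) = -79*(-35 + (27/8 - 9*(-6) - 45/8*(-6) + (9/4)*(-6)²)) = -79*(-35 + (27/8 + 54 + 135/4 + (9/4)*36)) = -79*(-35 + (27/8 + 54 + 135/4 + 81)) = -79*(-35 + 1377/8) = -79*1097/8 = -86663/8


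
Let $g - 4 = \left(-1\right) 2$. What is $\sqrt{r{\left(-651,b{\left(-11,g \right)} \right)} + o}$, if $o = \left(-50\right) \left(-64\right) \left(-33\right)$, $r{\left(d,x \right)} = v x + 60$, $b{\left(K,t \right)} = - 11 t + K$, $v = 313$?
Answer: $i \sqrt{115869} \approx 340.4 i$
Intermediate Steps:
$g = 2$ ($g = 4 - 2 = 2$)
$b{\left(K,t \right)} = K - 11 t$
$r{\left(d,x \right)} = 60 + 313 x$ ($r{\left(d,x \right)} = 313 x + 60 = 60 + 313 x$)
$o = -105600$ ($o = 3200 \left(-33\right) = -105600$)
$\sqrt{r{\left(-651,b{\left(-11,g \right)} \right)} + o} = \sqrt{\left(60 + 313 \left(-11 - 22\right)\right) - 105600} = \sqrt{\left(60 + 313 \left(-33\right)\right) - 105600} = \sqrt{\left(60 - 10329\right) - 105600} = \sqrt{-10269 - 105600} = \sqrt{-115869} = i \sqrt{115869}$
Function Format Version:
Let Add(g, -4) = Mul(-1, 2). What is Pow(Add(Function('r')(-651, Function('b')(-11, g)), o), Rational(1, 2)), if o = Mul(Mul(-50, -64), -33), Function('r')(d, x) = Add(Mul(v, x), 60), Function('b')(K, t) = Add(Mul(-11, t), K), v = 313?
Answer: Mul(I, Pow(115869, Rational(1, 2))) ≈ Mul(340.40, I)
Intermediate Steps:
g = 2 (g = Add(4, Mul(-1, 2)) = Add(4, -2) = 2)
Function('b')(K, t) = Add(K, Mul(-11, t))
Function('r')(d, x) = Add(60, Mul(313, x)) (Function('r')(d, x) = Add(Mul(313, x), 60) = Add(60, Mul(313, x)))
o = -105600 (o = Mul(3200, -33) = -105600)
Pow(Add(Function('r')(-651, Function('b')(-11, g)), o), Rational(1, 2)) = Pow(Add(Add(60, Mul(313, Add(-11, Mul(-11, 2)))), -105600), Rational(1, 2)) = Pow(Add(Add(60, Mul(313, Add(-11, -22))), -105600), Rational(1, 2)) = Pow(Add(Add(60, Mul(313, -33)), -105600), Rational(1, 2)) = Pow(Add(Add(60, -10329), -105600), Rational(1, 2)) = Pow(Add(-10269, -105600), Rational(1, 2)) = Pow(-115869, Rational(1, 2)) = Mul(I, Pow(115869, Rational(1, 2)))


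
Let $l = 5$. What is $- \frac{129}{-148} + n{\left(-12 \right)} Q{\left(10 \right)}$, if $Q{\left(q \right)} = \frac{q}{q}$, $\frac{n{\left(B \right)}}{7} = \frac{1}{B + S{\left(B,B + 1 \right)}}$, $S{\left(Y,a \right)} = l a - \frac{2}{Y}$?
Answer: $\frac{45513}{59348} \approx 0.76688$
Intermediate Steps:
$S{\left(Y,a \right)} = - \frac{2}{Y} + 5 a$ ($S{\left(Y,a \right)} = 5 a - \frac{2}{Y} = - \frac{2}{Y} + 5 a$)
$n{\left(B \right)} = \frac{7}{5 - \frac{2}{B} + 6 B}$ ($n{\left(B \right)} = \frac{7}{B + \left(- \frac{2}{B} + 5 \left(B + 1\right)\right)} = \frac{7}{B + \left(- \frac{2}{B} + 5 \left(1 + B\right)\right)} = \frac{7}{B - \left(-5 - 5 B + \frac{2}{B}\right)} = \frac{7}{B + \left(5 - \frac{2}{B} + 5 B\right)} = \frac{7}{5 - \frac{2}{B} + 6 B}$)
$Q{\left(q \right)} = 1$
$- \frac{129}{-148} + n{\left(-12 \right)} Q{\left(10 \right)} = - \frac{129}{-148} + 7 \left(-12\right) \frac{1}{-2 + 5 \left(-12\right) + 6 \left(-12\right)^{2}} \cdot 1 = \left(-129\right) \left(- \frac{1}{148}\right) + 7 \left(-12\right) \frac{1}{-2 - 60 + 6 \cdot 144} \cdot 1 = \frac{129}{148} + 7 \left(-12\right) \frac{1}{-2 - 60 + 864} \cdot 1 = \frac{129}{148} + 7 \left(-12\right) \frac{1}{802} \cdot 1 = \frac{129}{148} - \frac{42}{401} = \frac{45513}{59348}$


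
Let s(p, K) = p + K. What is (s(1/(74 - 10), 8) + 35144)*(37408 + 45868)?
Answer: 46837108051/16 ≈ 2.9273e+9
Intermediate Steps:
s(p, K) = K + p
(s(1/(74 - 10), 8) + 35144)*(37408 + 45868) = ((8 + 1/(74 - 10)) + 35144)*(37408 + 45868) = ((8 + 1/64) + 35144)*83276 = (513/64 + 35144)*83276 = (2249729/64)*83276 = 46837108051/16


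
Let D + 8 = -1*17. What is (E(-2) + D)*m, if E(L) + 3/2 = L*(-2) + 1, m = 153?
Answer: -6579/2 ≈ -3289.5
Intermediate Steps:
E(L) = -½ - 2*L (E(L) = -3/2 + (L*(-2) + 1) = -3/2 + (-2*L + 1) = -3/2 + (1 - 2*L) = -½ - 2*L)
D = -25 (D = -8 - 1*17 = -8 - 17 = -25)
(E(-2) + D)*m = ((-½ - 2*(-2)) - 25)*153 = ((-½ + 4) - 25)*153 = (7/2 - 25)*153 = -43/2*153 = -6579/2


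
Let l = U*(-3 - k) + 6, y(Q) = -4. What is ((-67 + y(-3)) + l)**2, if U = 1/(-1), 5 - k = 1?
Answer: 3364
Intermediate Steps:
k = 4 (k = 5 - 1*1 = 5 - 1 = 4)
U = -1
l = 13 (l = -(-3 - 1*4) + 6 = -(-3 - 4) + 6 = -1*(-7) + 6 = 7 + 6 = 13)
((-67 + y(-3)) + l)**2 = ((-67 - 4) + 13)**2 = (-71 + 13)**2 = (-58)**2 = 3364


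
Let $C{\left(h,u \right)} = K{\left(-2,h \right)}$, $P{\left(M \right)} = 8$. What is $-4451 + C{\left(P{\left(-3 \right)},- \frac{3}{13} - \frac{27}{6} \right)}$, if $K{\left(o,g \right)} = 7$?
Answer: $-4444$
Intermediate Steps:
$C{\left(h,u \right)} = 7$
$-4451 + C{\left(P{\left(-3 \right)},- \frac{3}{13} - \frac{27}{6} \right)} = -4451 + 7 = -4444$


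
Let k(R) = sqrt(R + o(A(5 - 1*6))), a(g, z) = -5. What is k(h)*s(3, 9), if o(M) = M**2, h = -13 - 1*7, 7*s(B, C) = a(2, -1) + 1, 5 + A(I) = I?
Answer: -16/7 ≈ -2.2857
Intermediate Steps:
A(I) = -5 + I
s(B, C) = -4/7 (s(B, C) = (-5 + 1)/7 = (1/7)*(-4) = -4/7)
h = -20 (h = -13 - 7 = -20)
k(R) = sqrt(36 + R) (k(R) = sqrt(R + (-5 + (5 - 1*6))**2) = sqrt(R + (-5 + (5 - 6))**2) = sqrt(R + (-5 - 1)**2) = sqrt(R + (-6)**2) = sqrt(R + 36) = sqrt(36 + R))
k(h)*s(3, 9) = sqrt(36 - 20)*(-4/7) = sqrt(16)*(-4/7) = 4*(-4/7) = -16/7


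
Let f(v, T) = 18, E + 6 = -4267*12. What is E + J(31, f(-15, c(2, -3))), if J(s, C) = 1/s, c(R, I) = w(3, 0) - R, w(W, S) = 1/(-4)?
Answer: -1587509/31 ≈ -51210.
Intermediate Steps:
w(W, S) = -¼
c(R, I) = -¼ - R
E = -51210 (E = -6 - 4267*12 = -6 - 51204 = -51210)
E + J(31, f(-15, c(2, -3))) = -51210 + 1/31 = -1587509/31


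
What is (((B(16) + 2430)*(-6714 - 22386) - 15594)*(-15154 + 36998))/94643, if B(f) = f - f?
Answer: -35930125752/2201 ≈ -1.6324e+7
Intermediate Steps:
B(f) = 0
(((B(16) + 2430)*(-6714 - 22386) - 15594)*(-15154 + 36998))/94643 = (((0 + 2430)*(-6714 - 22386) - 15594)*(-15154 + 36998))/94643 = ((2430*(-29100) - 15594)*21844)*(1/94643) = ((-70713000 - 15594)*21844)*(1/94643) = -70728594*21844*(1/94643) = -1544995407336*1/94643 = -35930125752/2201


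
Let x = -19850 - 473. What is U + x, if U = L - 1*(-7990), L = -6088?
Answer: -18421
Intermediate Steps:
U = 1902 (U = -6088 - 1*(-7990) = -6088 + 7990 = 1902)
x = -20323
U + x = 1902 - 20323 = -18421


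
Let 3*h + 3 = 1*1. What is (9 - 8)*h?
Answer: -⅔ ≈ -0.66667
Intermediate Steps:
h = -⅔ (h = -1 + (1*1)/3 = -1 + (⅓)*1 = -1 + ⅓ = -⅔ ≈ -0.66667)
(9 - 8)*h = (9 - 8)*(-⅔) = 1*(-⅔) = -⅔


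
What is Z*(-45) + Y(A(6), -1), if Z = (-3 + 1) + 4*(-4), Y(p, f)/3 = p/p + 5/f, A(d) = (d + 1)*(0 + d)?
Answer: 798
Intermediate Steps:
A(d) = d*(1 + d) (A(d) = (1 + d)*d = d*(1 + d))
Y(p, f) = 3 + 15/f (Y(p, f) = 3*(p/p + 5/f) = 3*(1 + 5/f) = 3 + 15/f)
Z = -18 (Z = -2 - 16 = -18)
Z*(-45) + Y(A(6), -1) = -18*(-45) + (3 + 15/(-1)) = 810 + (3 + 15*(-1)) = 810 + (3 - 15) = 810 - 12 = 798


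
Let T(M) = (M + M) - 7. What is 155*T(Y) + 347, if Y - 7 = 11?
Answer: 4842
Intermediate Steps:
Y = 18 (Y = 7 + 11 = 18)
T(M) = -7 + 2*M (T(M) = 2*M - 7 = -7 + 2*M)
155*T(Y) + 347 = 155*(-7 + 2*18) + 347 = 155*(-7 + 36) + 347 = 155*29 + 347 = 4495 + 347 = 4842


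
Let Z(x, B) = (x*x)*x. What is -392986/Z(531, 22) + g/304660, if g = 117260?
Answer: 871829573395/2280704425803 ≈ 0.38226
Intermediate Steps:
Z(x, B) = x**3 (Z(x, B) = x**2*x = x**3)
-392986/Z(531, 22) + g/304660 = -392986/(531**3) + 117260/304660 = -392986/149721291 + 117260*(1/304660) = -392986*1/149721291 + 5863/15233 = -392986/149721291 + 5863/15233 = 871829573395/2280704425803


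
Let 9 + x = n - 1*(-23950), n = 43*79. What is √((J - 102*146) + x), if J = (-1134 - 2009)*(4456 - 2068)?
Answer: I*√7493038 ≈ 2737.3*I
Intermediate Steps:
n = 3397
J = -7505484 (J = -3143*2388 = -7505484)
x = 27338 (x = -9 + (3397 - 1*(-23950)) = -9 + (3397 + 23950) = -9 + 27347 = 27338)
√((J - 102*146) + x) = √((-7505484 - 102*146) + 27338) = √((-7505484 - 14892) + 27338) = √(-7520376 + 27338) = √(-7493038) = I*√7493038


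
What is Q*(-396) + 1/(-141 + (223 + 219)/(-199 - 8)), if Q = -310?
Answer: 3637255833/29629 ≈ 1.2276e+5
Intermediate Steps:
Q*(-396) + 1/(-141 + (223 + 219)/(-199 - 8)) = -310*(-396) + 1/(-141 + (223 + 219)/(-199 - 8)) = 122760 + 1/(-141 + 442/(-207)) = 122760 + 1/(-141 + 442*(-1/207)) = 122760 + 1/(-141 - 442/207) = 122760 + 1/(-29629/207) = 122760 - 207/29629 = 3637255833/29629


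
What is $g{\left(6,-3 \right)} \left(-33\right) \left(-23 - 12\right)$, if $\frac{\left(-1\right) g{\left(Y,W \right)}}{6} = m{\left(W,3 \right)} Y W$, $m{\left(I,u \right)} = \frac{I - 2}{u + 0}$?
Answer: $-207900$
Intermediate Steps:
$m{\left(I,u \right)} = \frac{-2 + I}{u}$
$g{\left(Y,W \right)} = - 6 W Y \left(- \frac{2}{3} + \frac{W}{3}\right)$ ($g{\left(Y,W \right)} = - 6 \frac{-2 + W}{3} Y W = - 6 \left(- \frac{2}{3} + \frac{W}{3}\right) Y W = - 6 Y \left(- \frac{2}{3} + \frac{W}{3}\right) W = - 6 W Y \left(- \frac{2}{3} + \frac{W}{3}\right)$)
$g{\left(6,-3 \right)} \left(-33\right) \left(-23 - 12\right) = 2 \left(-3\right) 6 \left(2 - -3\right) \left(-33\right) \left(-23 - 12\right) = 2 \left(-3\right) 6 \left(2 + 3\right) \left(-33\right) \left(-35\right) = 2 \left(-3\right) 6 \cdot 5 \left(-33\right) \left(-35\right) = \left(-180\right) \left(-33\right) \left(-35\right) = 5940 \left(-35\right) = -207900$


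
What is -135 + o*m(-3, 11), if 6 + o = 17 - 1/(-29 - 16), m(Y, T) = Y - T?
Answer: -13019/45 ≈ -289.31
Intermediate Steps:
o = 496/45 (o = -6 + (17 - 1/(-29 - 16)) = -6 + (17 - 1/(-45)) = -6 + (17 - 1*(-1/45)) = -6 + (17 + 1/45) = -6 + 766/45 = 496/45 ≈ 11.022)
-135 + o*m(-3, 11) = -135 + 496*(-3 - 1*11)/45 = -135 + 496*(-3 - 11)/45 = -135 + (496/45)*(-14) = -135 - 6944/45 = -13019/45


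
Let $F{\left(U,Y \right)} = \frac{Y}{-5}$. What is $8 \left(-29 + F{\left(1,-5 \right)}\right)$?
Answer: $-224$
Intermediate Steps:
$F{\left(U,Y \right)} = - \frac{Y}{5}$ ($F{\left(U,Y \right)} = Y \left(- \frac{1}{5}\right) = - \frac{Y}{5}$)
$8 \left(-29 + F{\left(1,-5 \right)}\right) = 8 \left(-29 - -1\right) = 8 \left(-29 + 1\right) = 8 \left(-28\right) = -224$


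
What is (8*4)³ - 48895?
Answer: -16127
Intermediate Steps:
(8*4)³ - 48895 = 32³ - 48895 = 32768 - 48895 = -16127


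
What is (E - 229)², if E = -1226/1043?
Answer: 57635045329/1087849 ≈ 52981.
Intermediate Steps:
E = -1226/1043 (E = -1226*1/1043 = -1226/1043 ≈ -1.1755)
(E - 229)² = (-1226/1043 - 229)² = (-240073/1043)² = 57635045329/1087849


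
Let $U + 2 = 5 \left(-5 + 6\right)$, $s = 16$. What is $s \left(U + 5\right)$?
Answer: $128$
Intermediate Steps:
$U = 3$ ($U = -2 + 5 \left(-5 + 6\right) = -2 + 5 \cdot 1 = -2 + 5 = 3$)
$s \left(U + 5\right) = 16 \left(3 + 5\right) = 16 \cdot 8 = 128$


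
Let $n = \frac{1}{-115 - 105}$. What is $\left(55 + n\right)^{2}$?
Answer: $\frac{146385801}{48400} \approx 3024.5$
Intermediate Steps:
$n = - \frac{1}{220}$ ($n = \frac{1}{-220} = - \frac{1}{220} \approx -0.0045455$)
$\left(55 + n\right)^{2} = \left(55 - \frac{1}{220}\right)^{2} = \left(\frac{12099}{220}\right)^{2} = \frac{146385801}{48400}$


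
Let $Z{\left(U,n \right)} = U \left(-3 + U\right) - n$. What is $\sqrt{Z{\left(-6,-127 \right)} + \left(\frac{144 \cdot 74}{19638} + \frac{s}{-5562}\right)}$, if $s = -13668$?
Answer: $\frac{\sqrt{20911457745727}}{337119} \approx 13.565$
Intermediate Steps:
$Z{\left(U,n \right)} = - n + U \left(-3 + U\right)$
$\sqrt{Z{\left(-6,-127 \right)} + \left(\frac{144 \cdot 74}{19638} + \frac{s}{-5562}\right)} = \sqrt{\left(\left(-6\right)^{2} - -127 - -18\right) + \left(\frac{144 \cdot 74}{19638} - \frac{13668}{-5562}\right)} = \sqrt{\left(36 + 127 + 18\right) + \left(10656 \cdot \frac{1}{19638} - - \frac{2278}{927}\right)} = \sqrt{181 + \left(\frac{592}{1091} + \frac{2278}{927}\right)} = \sqrt{181 + \frac{3034082}{1011357}} = \sqrt{\frac{186089699}{1011357}} = \frac{\sqrt{20911457745727}}{337119}$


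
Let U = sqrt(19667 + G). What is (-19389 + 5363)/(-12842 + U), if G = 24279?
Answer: 90060946/82436509 + 7013*sqrt(43946)/82436509 ≈ 1.1103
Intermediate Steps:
U = sqrt(43946) (U = sqrt(19667 + 24279) = sqrt(43946) ≈ 209.63)
(-19389 + 5363)/(-12842 + U) = (-19389 + 5363)/(-12842 + sqrt(43946)) = -14026/(-12842 + sqrt(43946))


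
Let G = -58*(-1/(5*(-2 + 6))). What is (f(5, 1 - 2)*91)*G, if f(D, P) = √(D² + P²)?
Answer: 2639*√26/10 ≈ 1345.6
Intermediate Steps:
G = 29/10 (G = -58/((-5*4)) = -58/(-20) = -58*(-1/20) = 29/10 ≈ 2.9000)
(f(5, 1 - 2)*91)*G = (√(5² + (1 - 2)²)*91)*(29/10) = (√(25 + (-1)²)*91)*(29/10) = (√(25 + 1)*91)*(29/10) = (√26*91)*(29/10) = (91*√26)*(29/10) = 2639*√26/10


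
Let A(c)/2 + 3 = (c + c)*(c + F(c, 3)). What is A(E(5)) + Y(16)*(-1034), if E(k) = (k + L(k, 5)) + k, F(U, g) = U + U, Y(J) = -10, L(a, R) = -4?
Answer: 10766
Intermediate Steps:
F(U, g) = 2*U
E(k) = -4 + 2*k (E(k) = (k - 4) + k = (-4 + k) + k = -4 + 2*k)
A(c) = -6 + 12*c² (A(c) = -6 + 2*((c + c)*(c + 2*c)) = -6 + 2*((2*c)*(3*c)) = -6 + 2*(6*c²) = -6 + 12*c²)
A(E(5)) + Y(16)*(-1034) = (-6 + 12*(-4 + 2*5)²) - 10*(-1034) = (-6 + 12*(-4 + 10)²) + 10340 = (-6 + 12*6²) + 10340 = (-6 + 12*36) + 10340 = (-6 + 432) + 10340 = 426 + 10340 = 10766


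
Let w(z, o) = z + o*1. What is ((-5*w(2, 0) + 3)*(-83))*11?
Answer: 6391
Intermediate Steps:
w(z, o) = o + z (w(z, o) = z + o = o + z)
((-5*w(2, 0) + 3)*(-83))*11 = ((-5*(0 + 2) + 3)*(-83))*11 = ((-5*2 + 3)*(-83))*11 = ((-10 + 3)*(-83))*11 = -7*(-83)*11 = 581*11 = 6391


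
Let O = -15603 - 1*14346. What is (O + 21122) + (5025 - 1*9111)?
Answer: -12913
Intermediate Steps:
O = -29949 (O = -15603 - 14346 = -29949)
(O + 21122) + (5025 - 1*9111) = (-29949 + 21122) + (5025 - 1*9111) = -8827 + (5025 - 9111) = -8827 - 4086 = -12913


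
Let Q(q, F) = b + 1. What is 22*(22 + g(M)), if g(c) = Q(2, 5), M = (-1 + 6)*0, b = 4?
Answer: 594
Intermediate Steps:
M = 0 (M = 5*0 = 0)
Q(q, F) = 5 (Q(q, F) = 4 + 1 = 5)
g(c) = 5
22*(22 + g(M)) = 22*(22 + 5) = 22*27 = 594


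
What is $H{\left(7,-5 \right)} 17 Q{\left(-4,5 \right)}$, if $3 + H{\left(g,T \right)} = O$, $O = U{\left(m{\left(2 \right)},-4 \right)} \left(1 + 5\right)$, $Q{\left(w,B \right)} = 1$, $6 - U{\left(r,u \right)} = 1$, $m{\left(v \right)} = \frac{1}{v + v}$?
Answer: $459$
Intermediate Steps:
$m{\left(v \right)} = \frac{1}{2 v}$
$U{\left(r,u \right)} = 5$ ($U{\left(r,u \right)} = 6 - 1 = 5$)
$O = 30$ ($O = 5 \left(1 + 5\right) = 5 \cdot 6 = 30$)
$H{\left(g,T \right)} = 27$ ($H{\left(g,T \right)} = -3 + 30 = 27$)
$H{\left(7,-5 \right)} 17 Q{\left(-4,5 \right)} = 27 \cdot 17 \cdot 1 = 459 \cdot 1 = 459$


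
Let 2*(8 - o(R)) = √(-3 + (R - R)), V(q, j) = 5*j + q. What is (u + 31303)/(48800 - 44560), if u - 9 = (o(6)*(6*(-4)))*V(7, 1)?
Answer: 1813/265 + 9*I*√3/265 ≈ 6.8415 + 0.058824*I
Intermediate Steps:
V(q, j) = q + 5*j
o(R) = 8 - I*√3/2 (o(R) = 8 - √(-3 + (R - R))/2 = 8 - √(-3 + 0)/2 = 8 - I*√3/2)
u = -2295 + 144*I*√3 (u = 9 + ((8 - I*√3/2)*(6*(-4)))*(7 + 5*1) = 9 + ((8 - I*√3/2)*(-24))*(7 + 5) = 9 + (-192 + 12*I*√3)*12 = 9 + (-2304 + 144*I*√3) = -2295 + 144*I*√3 ≈ -2295.0 + 249.42*I)
(u + 31303)/(48800 - 44560) = ((-2295 + 144*I*√3) + 31303)/(48800 - 44560) = (29008 + 144*I*√3)/4240 = (29008 + 144*I*√3)*(1/4240) = 1813/265 + 9*I*√3/265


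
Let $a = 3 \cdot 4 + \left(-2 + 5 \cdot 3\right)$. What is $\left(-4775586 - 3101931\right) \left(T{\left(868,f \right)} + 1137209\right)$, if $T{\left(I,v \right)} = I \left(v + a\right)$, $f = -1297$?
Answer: $-260848220421$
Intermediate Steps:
$a = 25$ ($a = 12 + \left(-2 + 15\right) = 12 + 13 = 25$)
$T{\left(I,v \right)} = I \left(25 + v\right)$ ($T{\left(I,v \right)} = I \left(v + 25\right) = I \left(25 + v\right)$)
$\left(-4775586 - 3101931\right) \left(T{\left(868,f \right)} + 1137209\right) = \left(-4775586 - 3101931\right) \left(868 \left(25 - 1297\right) + 1137209\right) = - 7877517 \left(868 \left(-1272\right) + 1137209\right) = - 7877517 \left(-1104096 + 1137209\right) = \left(-7877517\right) 33113 = -260848220421$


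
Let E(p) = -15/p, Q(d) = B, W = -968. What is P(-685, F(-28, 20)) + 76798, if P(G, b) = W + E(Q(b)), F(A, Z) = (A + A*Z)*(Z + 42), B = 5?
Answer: 75827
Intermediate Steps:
Q(d) = 5
F(A, Z) = (42 + Z)*(A + A*Z) (F(A, Z) = (A + A*Z)*(42 + Z) = (42 + Z)*(A + A*Z))
P(G, b) = -971 (P(G, b) = -968 - 15/5 = -968 - 15*⅕ = -968 - 3 = -971)
P(-685, F(-28, 20)) + 76798 = -971 + 76798 = 75827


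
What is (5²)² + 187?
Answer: 812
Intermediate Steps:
(5²)² + 187 = 25² + 187 = 625 + 187 = 812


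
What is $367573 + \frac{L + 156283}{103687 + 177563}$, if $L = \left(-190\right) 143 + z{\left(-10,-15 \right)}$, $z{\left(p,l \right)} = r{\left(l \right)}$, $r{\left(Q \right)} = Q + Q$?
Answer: $\frac{103380035333}{281250} \approx 3.6757 \cdot 10^{5}$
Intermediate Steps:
$r{\left(Q \right)} = 2 Q$
$z{\left(p,l \right)} = 2 l$
$L = -27200$ ($L = \left(-190\right) 143 + 2 \left(-15\right) = -27170 - 30 = -27200$)
$367573 + \frac{L + 156283}{103687 + 177563} = 367573 + \frac{-27200 + 156283}{103687 + 177563} = 367573 + \frac{129083}{281250} = \frac{103380035333}{281250}$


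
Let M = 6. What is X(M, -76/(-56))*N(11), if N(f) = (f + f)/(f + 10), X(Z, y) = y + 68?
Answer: 10681/147 ≈ 72.660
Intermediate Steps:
X(Z, y) = 68 + y
N(f) = 2*f/(10 + f) (N(f) = (2*f)/(10 + f) = 2*f/(10 + f))
X(M, -76/(-56))*N(11) = (68 - 76/(-56))*(2*11/(10 + 11)) = (68 - 76*(-1/56))*(2*11/21) = (68 + 19/14)*(2*11*(1/21)) = (971/14)*(22/21) = 10681/147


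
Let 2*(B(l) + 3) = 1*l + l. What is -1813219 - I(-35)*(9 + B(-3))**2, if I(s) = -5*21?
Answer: -1812274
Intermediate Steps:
I(s) = -105
B(l) = -3 + l (B(l) = -3 + (1*l + l)/2 = -3 + (l + l)/2 = -3 + (2*l)/2 = -3 + l)
-1813219 - I(-35)*(9 + B(-3))**2 = -1813219 - (-105)*(9 + (-3 - 3))**2 = -1813219 - (-105)*(9 - 6)**2 = -1813219 - (-105)*3**2 = -1813219 - (-105)*9 = -1813219 - 1*(-945) = -1813219 + 945 = -1812274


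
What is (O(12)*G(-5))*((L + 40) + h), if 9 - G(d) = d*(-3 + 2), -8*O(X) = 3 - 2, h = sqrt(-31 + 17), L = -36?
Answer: -2 - I*sqrt(14)/2 ≈ -2.0 - 1.8708*I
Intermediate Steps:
h = I*sqrt(14) (h = sqrt(-14) = I*sqrt(14) ≈ 3.7417*I)
O(X) = -1/8 (O(X) = -(3 - 2)/8 = -1/8*1 = -1/8)
G(d) = 9 + d (G(d) = 9 - d*(-3 + 2) = 9 - d*(-1) = 9 - (-1)*d = 9 + d)
(O(12)*G(-5))*((L + 40) + h) = (-(9 - 5)/8)*((-36 + 40) + I*sqrt(14)) = (-1/8*4)*(4 + I*sqrt(14)) = -(4 + I*sqrt(14))/2 = -2 - I*sqrt(14)/2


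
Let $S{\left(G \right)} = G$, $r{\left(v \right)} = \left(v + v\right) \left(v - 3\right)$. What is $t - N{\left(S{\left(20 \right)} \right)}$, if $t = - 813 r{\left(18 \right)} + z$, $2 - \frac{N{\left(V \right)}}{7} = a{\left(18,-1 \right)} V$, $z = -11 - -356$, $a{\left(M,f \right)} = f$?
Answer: $-438829$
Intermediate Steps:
$r{\left(v \right)} = 2 v \left(-3 + v\right)$
$z = 345$ ($z = -11 + 356 = 345$)
$N{\left(V \right)} = 14 + 7 V$ ($N{\left(V \right)} = 14 - 7 \left(- V\right) = 14 + 7 V$)
$t = -438675$ ($t = - 813 \cdot 2 \cdot 18 \left(-3 + 18\right) + 345 = - 813 \cdot 2 \cdot 18 \cdot 15 + 345 = \left(-813\right) 540 + 345 = -439020 + 345 = -438675$)
$t - N{\left(S{\left(20 \right)} \right)} = -438675 - \left(14 + 7 \cdot 20\right) = -438675 - \left(14 + 140\right) = -438675 - 154 = -438829$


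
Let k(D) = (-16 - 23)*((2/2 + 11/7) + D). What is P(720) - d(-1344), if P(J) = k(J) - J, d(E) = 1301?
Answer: -211409/7 ≈ -30201.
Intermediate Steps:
k(D) = -702/7 - 39*D (k(D) = -39*((2*(1/2) + 11*(1/7)) + D) = -39*((1 + 11/7) + D) = -39*(18/7 + D) = -702/7 - 39*D)
P(J) = -702/7 - 40*J (P(J) = (-702/7 - 39*J) - J = -702/7 - 40*J)
P(720) - d(-1344) = (-702/7 - 40*720) - 1*1301 = (-702/7 - 28800) - 1301 = -202302/7 - 1301 = -211409/7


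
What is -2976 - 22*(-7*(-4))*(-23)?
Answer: 11192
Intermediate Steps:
-2976 - 22*(-7*(-4))*(-23) = -2976 - 22*28*(-23) = -2976 - 616*(-23) = -2976 - 1*(-14168) = -2976 + 14168 = 11192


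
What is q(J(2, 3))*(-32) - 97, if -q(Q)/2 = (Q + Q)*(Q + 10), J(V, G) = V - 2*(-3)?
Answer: 18335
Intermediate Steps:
J(V, G) = 6 + V (J(V, G) = V + 6 = 6 + V)
q(Q) = -4*Q*(10 + Q) (q(Q) = -2*(Q + Q)*(Q + 10) = -2*2*Q*(10 + Q) = -4*Q*(10 + Q))
q(J(2, 3))*(-32) - 97 = -4*(6 + 2)*(10 + (6 + 2))*(-32) - 97 = -4*8*(10 + 8)*(-32) - 97 = -4*8*18*(-32) - 97 = -576*(-32) - 97 = 18432 - 97 = 18335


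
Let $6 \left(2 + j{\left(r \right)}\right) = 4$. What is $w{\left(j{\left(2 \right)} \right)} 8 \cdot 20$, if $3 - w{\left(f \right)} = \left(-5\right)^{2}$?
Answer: $-3520$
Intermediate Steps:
$j{\left(r \right)} = - \frac{4}{3}$ ($j{\left(r \right)} = -2 + \frac{1}{6} \cdot 4 = -2 + \frac{2}{3} = - \frac{4}{3}$)
$w{\left(f \right)} = -22$ ($w{\left(f \right)} = 3 - \left(-5\right)^{2} = 3 - 25 = -22$)
$w{\left(j{\left(2 \right)} \right)} 8 \cdot 20 = \left(-22\right) 8 \cdot 20 = \left(-176\right) 20 = -3520$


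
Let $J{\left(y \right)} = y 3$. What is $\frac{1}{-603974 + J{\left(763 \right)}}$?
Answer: $- \frac{1}{601685} \approx -1.662 \cdot 10^{-6}$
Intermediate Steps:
$J{\left(y \right)} = 3 y$
$\frac{1}{-603974 + J{\left(763 \right)}} = \frac{1}{-603974 + 3 \cdot 763} = \frac{1}{-603974 + 2289} = \frac{1}{-601685} = - \frac{1}{601685}$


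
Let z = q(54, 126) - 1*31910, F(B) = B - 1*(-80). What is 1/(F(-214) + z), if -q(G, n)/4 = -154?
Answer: -1/31428 ≈ -3.1819e-5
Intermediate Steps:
q(G, n) = 616 (q(G, n) = -4*(-154) = 616)
F(B) = 80 + B (F(B) = B + 80 = 80 + B)
z = -31294 (z = 616 - 1*31910 = 616 - 31910 = -31294)
1/(F(-214) + z) = 1/((80 - 214) - 31294) = 1/(-134 - 31294) = 1/(-31428) = -1/31428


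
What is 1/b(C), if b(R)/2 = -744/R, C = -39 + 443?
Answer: -101/372 ≈ -0.27151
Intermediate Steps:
C = 404
b(R) = -1488/R (b(R) = 2*(-744/R) = -1488/R)
1/b(C) = 1/(-1488/404) = 1/(-1488*1/404) = 1/(-372/101) = -101/372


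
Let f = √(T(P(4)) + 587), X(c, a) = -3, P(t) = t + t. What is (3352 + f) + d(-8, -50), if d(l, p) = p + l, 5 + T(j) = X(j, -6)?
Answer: 3294 + √579 ≈ 3318.1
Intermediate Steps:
P(t) = 2*t
T(j) = -8 (T(j) = -5 - 3 = -8)
d(l, p) = l + p
f = √579 (f = √(-8 + 587) = √579 ≈ 24.062)
(3352 + f) + d(-8, -50) = (3352 + √579) + (-8 - 50) = (3352 + √579) - 58 = 3294 + √579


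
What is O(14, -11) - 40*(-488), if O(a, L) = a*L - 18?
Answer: 19348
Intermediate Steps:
O(a, L) = -18 + L*a (O(a, L) = L*a - 18 = -18 + L*a)
O(14, -11) - 40*(-488) = (-18 - 11*14) - 40*(-488) = (-18 - 154) + 19520 = -172 + 19520 = 19348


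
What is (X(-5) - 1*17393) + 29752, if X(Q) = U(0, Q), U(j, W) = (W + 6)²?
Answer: 12360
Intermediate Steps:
U(j, W) = (6 + W)²
X(Q) = (6 + Q)²
(X(-5) - 1*17393) + 29752 = ((6 - 5)² - 1*17393) + 29752 = (1² - 17393) + 29752 = (1 - 17393) + 29752 = -17392 + 29752 = 12360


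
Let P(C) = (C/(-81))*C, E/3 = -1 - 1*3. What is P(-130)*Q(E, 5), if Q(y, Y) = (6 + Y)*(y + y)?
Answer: 1487200/27 ≈ 55082.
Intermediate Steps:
E = -12 (E = 3*(-1 - 1*3) = 3*(-1 - 3) = 3*(-4) = -12)
P(C) = -C**2/81 (P(C) = (C*(-1/81))*C = (-C/81)*C = -C**2/81)
Q(y, Y) = 2*y*(6 + Y) (Q(y, Y) = (6 + Y)*(2*y) = 2*y*(6 + Y))
P(-130)*Q(E, 5) = (-1/81*(-130)**2)*(2*(-12)*(6 + 5)) = (-1/81*16900)*(2*(-12)*11) = -16900/81*(-264) = 1487200/27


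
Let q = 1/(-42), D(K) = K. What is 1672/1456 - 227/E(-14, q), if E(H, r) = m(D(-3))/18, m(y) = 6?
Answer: -123733/182 ≈ -679.85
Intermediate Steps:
q = -1/42 ≈ -0.023810
E(H, r) = ⅓ (E(H, r) = 6/18 = 6*(1/18) = ⅓)
1672/1456 - 227/E(-14, q) = 1672/1456 - 227/⅓ = 1672*(1/1456) - 227*3 = 209/182 - 681 = -123733/182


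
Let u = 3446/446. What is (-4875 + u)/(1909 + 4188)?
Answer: -1085402/1359631 ≈ -0.79831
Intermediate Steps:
u = 1723/223 (u = 3446*(1/446) = 1723/223 ≈ 7.7265)
(-4875 + u)/(1909 + 4188) = (-4875 + 1723/223)/(1909 + 4188) = -1085402/223/6097 = -1085402/223*1/6097 = -1085402/1359631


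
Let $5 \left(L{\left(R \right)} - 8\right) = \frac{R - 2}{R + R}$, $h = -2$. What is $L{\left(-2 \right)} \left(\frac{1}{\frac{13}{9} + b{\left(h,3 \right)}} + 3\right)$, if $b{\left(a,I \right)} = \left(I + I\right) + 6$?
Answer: $\frac{15252}{605} \approx 25.21$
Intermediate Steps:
$b{\left(a,I \right)} = 6 + 2 I$ ($b{\left(a,I \right)} = 2 I + 6 = 6 + 2 I$)
$L{\left(R \right)} = 8 + \frac{-2 + R}{10 R}$ ($L{\left(R \right)} = 8 + \frac{\left(R - 2\right) \frac{1}{R + R}}{5} = 8 + \frac{\left(-2 + R\right) \frac{1}{2 R}}{5} = 8 + \frac{\frac{1}{2} \frac{1}{R} \left(-2 + R\right)}{5} = 8 + \frac{-2 + R}{10 R}$)
$L{\left(-2 \right)} \left(\frac{1}{\frac{13}{9} + b{\left(h,3 \right)}} + 3\right) = \frac{-2 + 81 \left(-2\right)}{10 \left(-2\right)} \left(\frac{1}{\frac{13}{9} + \left(6 + 2 \cdot 3\right)} + 3\right) = \frac{1}{10} \left(- \frac{1}{2}\right) \left(-2 - 162\right) \left(\frac{1}{13 \cdot \frac{1}{9} + \left(6 + 6\right)} + 3\right) = \frac{1}{10} \left(- \frac{1}{2}\right) \left(-164\right) \left(\frac{1}{\frac{13}{9} + 12} + 3\right) = \frac{41 \left(\frac{1}{\frac{121}{9}} + 3\right)}{5} = \frac{41 \left(\frac{9}{121} + 3\right)}{5} = \frac{41}{5} \cdot \frac{372}{121} = \frac{15252}{605}$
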